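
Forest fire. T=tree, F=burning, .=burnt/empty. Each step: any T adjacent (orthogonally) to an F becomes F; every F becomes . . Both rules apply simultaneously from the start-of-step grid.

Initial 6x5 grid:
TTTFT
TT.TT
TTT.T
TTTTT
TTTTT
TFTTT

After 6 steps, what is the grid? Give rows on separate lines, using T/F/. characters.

Step 1: 6 trees catch fire, 2 burn out
  TTF.F
  TT.FT
  TTT.T
  TTTTT
  TFTTT
  F.FTT
Step 2: 6 trees catch fire, 6 burn out
  TF...
  TT..F
  TTT.T
  TFTTT
  F.FTT
  ...FT
Step 3: 8 trees catch fire, 6 burn out
  F....
  TF...
  TFT.F
  F.FTT
  ...FT
  ....F
Step 4: 6 trees catch fire, 8 burn out
  .....
  F....
  F.F..
  ...FF
  ....F
  .....
Step 5: 0 trees catch fire, 6 burn out
  .....
  .....
  .....
  .....
  .....
  .....
Step 6: 0 trees catch fire, 0 burn out
  .....
  .....
  .....
  .....
  .....
  .....

.....
.....
.....
.....
.....
.....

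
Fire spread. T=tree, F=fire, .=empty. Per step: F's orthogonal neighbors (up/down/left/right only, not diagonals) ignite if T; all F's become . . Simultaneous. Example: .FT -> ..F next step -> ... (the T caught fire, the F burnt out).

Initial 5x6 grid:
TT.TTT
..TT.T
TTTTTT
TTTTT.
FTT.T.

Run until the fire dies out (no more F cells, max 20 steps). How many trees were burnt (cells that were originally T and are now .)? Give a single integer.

Step 1: +2 fires, +1 burnt (F count now 2)
Step 2: +3 fires, +2 burnt (F count now 3)
Step 3: +2 fires, +3 burnt (F count now 2)
Step 4: +2 fires, +2 burnt (F count now 2)
Step 5: +3 fires, +2 burnt (F count now 3)
Step 6: +3 fires, +3 burnt (F count now 3)
Step 7: +2 fires, +3 burnt (F count now 2)
Step 8: +2 fires, +2 burnt (F count now 2)
Step 9: +1 fires, +2 burnt (F count now 1)
Step 10: +0 fires, +1 burnt (F count now 0)
Fire out after step 10
Initially T: 22, now '.': 28
Total burnt (originally-T cells now '.'): 20

Answer: 20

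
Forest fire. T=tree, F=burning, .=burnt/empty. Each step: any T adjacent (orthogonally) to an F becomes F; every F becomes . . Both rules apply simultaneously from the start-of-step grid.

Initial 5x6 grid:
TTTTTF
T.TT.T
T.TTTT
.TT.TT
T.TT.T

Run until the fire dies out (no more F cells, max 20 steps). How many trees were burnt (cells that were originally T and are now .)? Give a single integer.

Step 1: +2 fires, +1 burnt (F count now 2)
Step 2: +2 fires, +2 burnt (F count now 2)
Step 3: +4 fires, +2 burnt (F count now 4)
Step 4: +5 fires, +4 burnt (F count now 5)
Step 5: +2 fires, +5 burnt (F count now 2)
Step 6: +2 fires, +2 burnt (F count now 2)
Step 7: +3 fires, +2 burnt (F count now 3)
Step 8: +1 fires, +3 burnt (F count now 1)
Step 9: +0 fires, +1 burnt (F count now 0)
Fire out after step 9
Initially T: 22, now '.': 29
Total burnt (originally-T cells now '.'): 21

Answer: 21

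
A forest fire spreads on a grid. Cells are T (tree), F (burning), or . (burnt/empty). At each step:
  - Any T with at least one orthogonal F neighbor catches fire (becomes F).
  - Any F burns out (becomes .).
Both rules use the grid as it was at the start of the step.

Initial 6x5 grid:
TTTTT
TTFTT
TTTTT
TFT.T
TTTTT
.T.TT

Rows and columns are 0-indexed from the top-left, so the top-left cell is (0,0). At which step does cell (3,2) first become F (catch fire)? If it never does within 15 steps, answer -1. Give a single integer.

Step 1: cell (3,2)='F' (+8 fires, +2 burnt)
  -> target ignites at step 1
Step 2: cell (3,2)='.' (+9 fires, +8 burnt)
Step 3: cell (3,2)='.' (+4 fires, +9 burnt)
Step 4: cell (3,2)='.' (+3 fires, +4 burnt)
Step 5: cell (3,2)='.' (+1 fires, +3 burnt)
Step 6: cell (3,2)='.' (+0 fires, +1 burnt)
  fire out at step 6

1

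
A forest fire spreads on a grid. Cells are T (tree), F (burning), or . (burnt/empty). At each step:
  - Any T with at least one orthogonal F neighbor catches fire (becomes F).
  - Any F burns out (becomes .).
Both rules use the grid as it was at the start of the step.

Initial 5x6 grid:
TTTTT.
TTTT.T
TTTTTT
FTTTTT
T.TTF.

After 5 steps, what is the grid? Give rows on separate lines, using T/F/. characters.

Step 1: 5 trees catch fire, 2 burn out
  TTTTT.
  TTTT.T
  FTTTTT
  .FTTFT
  F.TF..
Step 2: 7 trees catch fire, 5 burn out
  TTTTT.
  FTTT.T
  .FTTFT
  ..FF.F
  ..F...
Step 3: 5 trees catch fire, 7 burn out
  FTTTT.
  .FTT.T
  ..FF.F
  ......
  ......
Step 4: 4 trees catch fire, 5 burn out
  .FTTT.
  ..FF.F
  ......
  ......
  ......
Step 5: 2 trees catch fire, 4 burn out
  ..FFT.
  ......
  ......
  ......
  ......

..FFT.
......
......
......
......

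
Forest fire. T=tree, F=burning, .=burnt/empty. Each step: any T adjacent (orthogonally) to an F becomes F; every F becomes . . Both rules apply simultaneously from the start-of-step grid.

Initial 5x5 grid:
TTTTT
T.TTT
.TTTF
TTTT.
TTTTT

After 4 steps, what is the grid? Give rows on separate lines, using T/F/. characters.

Step 1: 2 trees catch fire, 1 burn out
  TTTTT
  T.TTF
  .TTF.
  TTTT.
  TTTTT
Step 2: 4 trees catch fire, 2 burn out
  TTTTF
  T.TF.
  .TF..
  TTTF.
  TTTTT
Step 3: 5 trees catch fire, 4 burn out
  TTTF.
  T.F..
  .F...
  TTF..
  TTTFT
Step 4: 4 trees catch fire, 5 burn out
  TTF..
  T....
  .....
  TF...
  TTF.F

TTF..
T....
.....
TF...
TTF.F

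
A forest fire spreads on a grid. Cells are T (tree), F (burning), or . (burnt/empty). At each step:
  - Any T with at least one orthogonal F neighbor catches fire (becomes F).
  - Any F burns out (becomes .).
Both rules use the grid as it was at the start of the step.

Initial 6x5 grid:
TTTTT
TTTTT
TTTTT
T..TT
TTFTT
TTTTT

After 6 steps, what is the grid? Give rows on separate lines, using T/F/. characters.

Step 1: 3 trees catch fire, 1 burn out
  TTTTT
  TTTTT
  TTTTT
  T..TT
  TF.FT
  TTFTT
Step 2: 5 trees catch fire, 3 burn out
  TTTTT
  TTTTT
  TTTTT
  T..FT
  F...F
  TF.FT
Step 3: 5 trees catch fire, 5 burn out
  TTTTT
  TTTTT
  TTTFT
  F...F
  .....
  F...F
Step 4: 4 trees catch fire, 5 burn out
  TTTTT
  TTTFT
  FTF.F
  .....
  .....
  .....
Step 5: 5 trees catch fire, 4 burn out
  TTTFT
  FTF.F
  .F...
  .....
  .....
  .....
Step 6: 4 trees catch fire, 5 burn out
  FTF.F
  .F...
  .....
  .....
  .....
  .....

FTF.F
.F...
.....
.....
.....
.....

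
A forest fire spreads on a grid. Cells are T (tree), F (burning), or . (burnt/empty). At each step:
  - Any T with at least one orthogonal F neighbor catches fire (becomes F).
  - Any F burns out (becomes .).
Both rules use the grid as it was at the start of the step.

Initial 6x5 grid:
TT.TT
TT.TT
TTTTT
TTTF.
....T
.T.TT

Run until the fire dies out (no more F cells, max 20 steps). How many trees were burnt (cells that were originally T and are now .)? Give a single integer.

Answer: 16

Derivation:
Step 1: +2 fires, +1 burnt (F count now 2)
Step 2: +4 fires, +2 burnt (F count now 4)
Step 3: +4 fires, +4 burnt (F count now 4)
Step 4: +3 fires, +4 burnt (F count now 3)
Step 5: +2 fires, +3 burnt (F count now 2)
Step 6: +1 fires, +2 burnt (F count now 1)
Step 7: +0 fires, +1 burnt (F count now 0)
Fire out after step 7
Initially T: 20, now '.': 26
Total burnt (originally-T cells now '.'): 16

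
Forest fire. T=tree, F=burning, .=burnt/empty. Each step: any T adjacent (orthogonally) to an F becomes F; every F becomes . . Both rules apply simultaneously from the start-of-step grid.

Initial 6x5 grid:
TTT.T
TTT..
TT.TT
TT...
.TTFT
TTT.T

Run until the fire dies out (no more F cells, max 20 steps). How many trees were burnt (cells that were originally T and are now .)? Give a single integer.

Step 1: +2 fires, +1 burnt (F count now 2)
Step 2: +3 fires, +2 burnt (F count now 3)
Step 3: +2 fires, +3 burnt (F count now 2)
Step 4: +3 fires, +2 burnt (F count now 3)
Step 5: +2 fires, +3 burnt (F count now 2)
Step 6: +3 fires, +2 burnt (F count now 3)
Step 7: +2 fires, +3 burnt (F count now 2)
Step 8: +0 fires, +2 burnt (F count now 0)
Fire out after step 8
Initially T: 20, now '.': 27
Total burnt (originally-T cells now '.'): 17

Answer: 17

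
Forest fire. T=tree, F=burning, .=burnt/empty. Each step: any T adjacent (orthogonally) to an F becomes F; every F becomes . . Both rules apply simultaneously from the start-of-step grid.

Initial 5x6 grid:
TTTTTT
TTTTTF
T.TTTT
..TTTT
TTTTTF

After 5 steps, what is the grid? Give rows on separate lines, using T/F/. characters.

Step 1: 5 trees catch fire, 2 burn out
  TTTTTF
  TTTTF.
  T.TTTF
  ..TTTF
  TTTTF.
Step 2: 5 trees catch fire, 5 burn out
  TTTTF.
  TTTF..
  T.TTF.
  ..TTF.
  TTTF..
Step 3: 5 trees catch fire, 5 burn out
  TTTF..
  TTF...
  T.TF..
  ..TF..
  TTF...
Step 4: 5 trees catch fire, 5 burn out
  TTF...
  TF....
  T.F...
  ..F...
  TF....
Step 5: 3 trees catch fire, 5 burn out
  TF....
  F.....
  T.....
  ......
  F.....

TF....
F.....
T.....
......
F.....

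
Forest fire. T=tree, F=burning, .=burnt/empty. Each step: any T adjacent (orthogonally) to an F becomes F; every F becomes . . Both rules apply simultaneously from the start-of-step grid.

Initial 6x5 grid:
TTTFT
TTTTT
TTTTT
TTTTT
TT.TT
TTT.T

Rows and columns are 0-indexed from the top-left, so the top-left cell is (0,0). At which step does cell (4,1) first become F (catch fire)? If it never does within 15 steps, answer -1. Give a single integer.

Step 1: cell (4,1)='T' (+3 fires, +1 burnt)
Step 2: cell (4,1)='T' (+4 fires, +3 burnt)
Step 3: cell (4,1)='T' (+5 fires, +4 burnt)
Step 4: cell (4,1)='T' (+5 fires, +5 burnt)
Step 5: cell (4,1)='T' (+3 fires, +5 burnt)
Step 6: cell (4,1)='F' (+3 fires, +3 burnt)
  -> target ignites at step 6
Step 7: cell (4,1)='.' (+2 fires, +3 burnt)
Step 8: cell (4,1)='.' (+2 fires, +2 burnt)
Step 9: cell (4,1)='.' (+0 fires, +2 burnt)
  fire out at step 9

6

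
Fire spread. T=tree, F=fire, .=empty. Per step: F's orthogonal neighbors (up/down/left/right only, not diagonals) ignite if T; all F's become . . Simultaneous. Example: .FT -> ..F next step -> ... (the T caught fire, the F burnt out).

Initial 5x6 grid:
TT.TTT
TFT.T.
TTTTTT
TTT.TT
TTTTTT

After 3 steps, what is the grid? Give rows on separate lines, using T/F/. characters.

Step 1: 4 trees catch fire, 1 burn out
  TF.TTT
  F.F.T.
  TFTTTT
  TTT.TT
  TTTTTT
Step 2: 4 trees catch fire, 4 burn out
  F..TTT
  ....T.
  F.FTTT
  TFT.TT
  TTTTTT
Step 3: 4 trees catch fire, 4 burn out
  ...TTT
  ....T.
  ...FTT
  F.F.TT
  TFTTTT

...TTT
....T.
...FTT
F.F.TT
TFTTTT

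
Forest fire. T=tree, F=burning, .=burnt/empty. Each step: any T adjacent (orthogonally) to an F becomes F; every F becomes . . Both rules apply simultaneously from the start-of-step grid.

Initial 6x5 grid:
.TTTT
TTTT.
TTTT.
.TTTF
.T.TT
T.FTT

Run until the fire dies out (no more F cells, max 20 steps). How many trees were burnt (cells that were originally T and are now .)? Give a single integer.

Answer: 20

Derivation:
Step 1: +3 fires, +2 burnt (F count now 3)
Step 2: +4 fires, +3 burnt (F count now 4)
Step 3: +3 fires, +4 burnt (F count now 3)
Step 4: +4 fires, +3 burnt (F count now 4)
Step 5: +4 fires, +4 burnt (F count now 4)
Step 6: +2 fires, +4 burnt (F count now 2)
Step 7: +0 fires, +2 burnt (F count now 0)
Fire out after step 7
Initially T: 21, now '.': 29
Total burnt (originally-T cells now '.'): 20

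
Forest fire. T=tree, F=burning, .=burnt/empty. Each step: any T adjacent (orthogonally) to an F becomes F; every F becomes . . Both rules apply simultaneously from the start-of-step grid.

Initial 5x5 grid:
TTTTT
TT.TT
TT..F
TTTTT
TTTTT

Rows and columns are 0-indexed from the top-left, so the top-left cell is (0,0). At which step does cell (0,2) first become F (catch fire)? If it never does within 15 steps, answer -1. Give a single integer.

Step 1: cell (0,2)='T' (+2 fires, +1 burnt)
Step 2: cell (0,2)='T' (+4 fires, +2 burnt)
Step 3: cell (0,2)='T' (+3 fires, +4 burnt)
Step 4: cell (0,2)='F' (+3 fires, +3 burnt)
  -> target ignites at step 4
Step 5: cell (0,2)='.' (+4 fires, +3 burnt)
Step 6: cell (0,2)='.' (+4 fires, +4 burnt)
Step 7: cell (0,2)='.' (+1 fires, +4 burnt)
Step 8: cell (0,2)='.' (+0 fires, +1 burnt)
  fire out at step 8

4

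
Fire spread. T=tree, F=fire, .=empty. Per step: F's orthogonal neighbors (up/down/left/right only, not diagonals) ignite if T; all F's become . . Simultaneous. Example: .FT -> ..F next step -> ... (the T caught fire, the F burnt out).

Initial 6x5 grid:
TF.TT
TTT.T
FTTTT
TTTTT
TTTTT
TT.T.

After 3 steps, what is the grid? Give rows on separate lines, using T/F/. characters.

Step 1: 5 trees catch fire, 2 burn out
  F..TT
  FFT.T
  .FTTT
  FTTTT
  TTTTT
  TT.T.
Step 2: 4 trees catch fire, 5 burn out
  ...TT
  ..F.T
  ..FTT
  .FTTT
  FTTTT
  TT.T.
Step 3: 4 trees catch fire, 4 burn out
  ...TT
  ....T
  ...FT
  ..FTT
  .FTTT
  FT.T.

...TT
....T
...FT
..FTT
.FTTT
FT.T.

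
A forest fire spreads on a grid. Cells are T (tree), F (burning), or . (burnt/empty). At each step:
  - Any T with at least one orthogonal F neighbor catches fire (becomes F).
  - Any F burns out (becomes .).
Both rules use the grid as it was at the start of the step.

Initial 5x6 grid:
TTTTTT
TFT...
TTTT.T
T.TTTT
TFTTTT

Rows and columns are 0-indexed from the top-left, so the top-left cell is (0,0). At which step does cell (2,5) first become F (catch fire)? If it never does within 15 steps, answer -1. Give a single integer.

Step 1: cell (2,5)='T' (+6 fires, +2 burnt)
Step 2: cell (2,5)='T' (+7 fires, +6 burnt)
Step 3: cell (2,5)='T' (+4 fires, +7 burnt)
Step 4: cell (2,5)='T' (+3 fires, +4 burnt)
Step 5: cell (2,5)='T' (+2 fires, +3 burnt)
Step 6: cell (2,5)='F' (+1 fires, +2 burnt)
  -> target ignites at step 6
Step 7: cell (2,5)='.' (+0 fires, +1 burnt)
  fire out at step 7

6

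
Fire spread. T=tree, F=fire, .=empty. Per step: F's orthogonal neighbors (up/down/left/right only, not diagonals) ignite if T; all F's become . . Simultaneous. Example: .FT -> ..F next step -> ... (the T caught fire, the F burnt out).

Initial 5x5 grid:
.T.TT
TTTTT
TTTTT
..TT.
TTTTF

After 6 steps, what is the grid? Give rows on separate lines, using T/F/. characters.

Step 1: 1 trees catch fire, 1 burn out
  .T.TT
  TTTTT
  TTTTT
  ..TT.
  TTTF.
Step 2: 2 trees catch fire, 1 burn out
  .T.TT
  TTTTT
  TTTTT
  ..TF.
  TTF..
Step 3: 3 trees catch fire, 2 burn out
  .T.TT
  TTTTT
  TTTFT
  ..F..
  TF...
Step 4: 4 trees catch fire, 3 burn out
  .T.TT
  TTTFT
  TTF.F
  .....
  F....
Step 5: 4 trees catch fire, 4 burn out
  .T.FT
  TTF.F
  TF...
  .....
  .....
Step 6: 3 trees catch fire, 4 burn out
  .T..F
  TF...
  F....
  .....
  .....

.T..F
TF...
F....
.....
.....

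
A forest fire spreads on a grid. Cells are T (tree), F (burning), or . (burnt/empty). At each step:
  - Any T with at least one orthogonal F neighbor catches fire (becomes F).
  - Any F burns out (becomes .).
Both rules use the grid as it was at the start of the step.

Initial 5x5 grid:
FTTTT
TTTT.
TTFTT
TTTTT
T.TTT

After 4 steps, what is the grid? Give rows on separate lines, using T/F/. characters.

Step 1: 6 trees catch fire, 2 burn out
  .FTTT
  FTFT.
  TF.FT
  TTFTT
  T.TTT
Step 2: 8 trees catch fire, 6 burn out
  ..FTT
  .F.F.
  F...F
  TF.FT
  T.FTT
Step 3: 4 trees catch fire, 8 burn out
  ...FT
  .....
  .....
  F...F
  T..FT
Step 4: 3 trees catch fire, 4 burn out
  ....F
  .....
  .....
  .....
  F...F

....F
.....
.....
.....
F...F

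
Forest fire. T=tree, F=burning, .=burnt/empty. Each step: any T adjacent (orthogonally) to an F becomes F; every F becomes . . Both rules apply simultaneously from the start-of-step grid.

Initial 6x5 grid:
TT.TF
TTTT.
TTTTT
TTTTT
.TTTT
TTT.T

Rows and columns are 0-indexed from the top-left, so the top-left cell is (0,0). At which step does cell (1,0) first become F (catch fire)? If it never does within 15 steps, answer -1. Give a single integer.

Step 1: cell (1,0)='T' (+1 fires, +1 burnt)
Step 2: cell (1,0)='T' (+1 fires, +1 burnt)
Step 3: cell (1,0)='T' (+2 fires, +1 burnt)
Step 4: cell (1,0)='T' (+4 fires, +2 burnt)
Step 5: cell (1,0)='F' (+6 fires, +4 burnt)
  -> target ignites at step 5
Step 6: cell (1,0)='.' (+5 fires, +6 burnt)
Step 7: cell (1,0)='.' (+4 fires, +5 burnt)
Step 8: cell (1,0)='.' (+1 fires, +4 burnt)
Step 9: cell (1,0)='.' (+1 fires, +1 burnt)
Step 10: cell (1,0)='.' (+0 fires, +1 burnt)
  fire out at step 10

5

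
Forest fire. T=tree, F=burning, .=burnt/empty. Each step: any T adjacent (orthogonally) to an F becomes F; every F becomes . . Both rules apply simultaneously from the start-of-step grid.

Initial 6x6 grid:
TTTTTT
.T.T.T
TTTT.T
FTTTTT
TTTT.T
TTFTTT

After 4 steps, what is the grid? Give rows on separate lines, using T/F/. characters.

Step 1: 6 trees catch fire, 2 burn out
  TTTTTT
  .T.T.T
  FTTT.T
  .FTTTT
  FTFT.T
  TF.FTT
Step 2: 6 trees catch fire, 6 burn out
  TTTTTT
  .T.T.T
  .FTT.T
  ..FTTT
  .F.F.T
  F...FT
Step 3: 4 trees catch fire, 6 burn out
  TTTTTT
  .F.T.T
  ..FT.T
  ...FTT
  .....T
  .....F
Step 4: 4 trees catch fire, 4 burn out
  TFTTTT
  ...T.T
  ...F.T
  ....FT
  .....F
  ......

TFTTTT
...T.T
...F.T
....FT
.....F
......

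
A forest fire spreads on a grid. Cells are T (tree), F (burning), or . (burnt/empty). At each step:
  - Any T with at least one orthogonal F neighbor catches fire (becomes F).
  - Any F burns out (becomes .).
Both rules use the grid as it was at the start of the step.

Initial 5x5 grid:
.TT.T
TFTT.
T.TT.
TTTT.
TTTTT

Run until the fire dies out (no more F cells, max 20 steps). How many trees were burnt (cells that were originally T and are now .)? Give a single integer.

Answer: 17

Derivation:
Step 1: +3 fires, +1 burnt (F count now 3)
Step 2: +4 fires, +3 burnt (F count now 4)
Step 3: +3 fires, +4 burnt (F count now 3)
Step 4: +4 fires, +3 burnt (F count now 4)
Step 5: +2 fires, +4 burnt (F count now 2)
Step 6: +1 fires, +2 burnt (F count now 1)
Step 7: +0 fires, +1 burnt (F count now 0)
Fire out after step 7
Initially T: 18, now '.': 24
Total burnt (originally-T cells now '.'): 17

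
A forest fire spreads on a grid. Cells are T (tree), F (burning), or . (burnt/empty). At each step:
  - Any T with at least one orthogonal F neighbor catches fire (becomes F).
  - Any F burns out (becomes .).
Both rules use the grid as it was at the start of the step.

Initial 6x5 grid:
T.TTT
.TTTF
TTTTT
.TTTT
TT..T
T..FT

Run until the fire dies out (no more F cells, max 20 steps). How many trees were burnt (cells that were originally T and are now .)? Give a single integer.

Answer: 20

Derivation:
Step 1: +4 fires, +2 burnt (F count now 4)
Step 2: +5 fires, +4 burnt (F count now 5)
Step 3: +4 fires, +5 burnt (F count now 4)
Step 4: +2 fires, +4 burnt (F count now 2)
Step 5: +2 fires, +2 burnt (F count now 2)
Step 6: +1 fires, +2 burnt (F count now 1)
Step 7: +1 fires, +1 burnt (F count now 1)
Step 8: +1 fires, +1 burnt (F count now 1)
Step 9: +0 fires, +1 burnt (F count now 0)
Fire out after step 9
Initially T: 21, now '.': 29
Total burnt (originally-T cells now '.'): 20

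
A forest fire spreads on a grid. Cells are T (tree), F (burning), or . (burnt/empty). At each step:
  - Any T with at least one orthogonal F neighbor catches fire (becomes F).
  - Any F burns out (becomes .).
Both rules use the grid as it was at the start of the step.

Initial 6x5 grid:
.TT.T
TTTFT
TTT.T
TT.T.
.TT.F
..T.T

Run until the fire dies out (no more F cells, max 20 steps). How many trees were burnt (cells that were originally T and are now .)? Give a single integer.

Answer: 17

Derivation:
Step 1: +3 fires, +2 burnt (F count now 3)
Step 2: +5 fires, +3 burnt (F count now 5)
Step 3: +3 fires, +5 burnt (F count now 3)
Step 4: +2 fires, +3 burnt (F count now 2)
Step 5: +2 fires, +2 burnt (F count now 2)
Step 6: +1 fires, +2 burnt (F count now 1)
Step 7: +1 fires, +1 burnt (F count now 1)
Step 8: +0 fires, +1 burnt (F count now 0)
Fire out after step 8
Initially T: 18, now '.': 29
Total burnt (originally-T cells now '.'): 17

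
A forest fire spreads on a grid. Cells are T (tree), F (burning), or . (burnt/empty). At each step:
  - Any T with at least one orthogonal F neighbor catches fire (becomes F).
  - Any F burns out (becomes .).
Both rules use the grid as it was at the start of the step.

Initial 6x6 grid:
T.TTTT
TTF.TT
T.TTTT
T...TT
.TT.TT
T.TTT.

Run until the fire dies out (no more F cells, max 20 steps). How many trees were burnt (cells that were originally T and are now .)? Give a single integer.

Step 1: +3 fires, +1 burnt (F count now 3)
Step 2: +3 fires, +3 burnt (F count now 3)
Step 3: +4 fires, +3 burnt (F count now 4)
Step 4: +5 fires, +4 burnt (F count now 5)
Step 5: +3 fires, +5 burnt (F count now 3)
Step 6: +2 fires, +3 burnt (F count now 2)
Step 7: +1 fires, +2 burnt (F count now 1)
Step 8: +1 fires, +1 burnt (F count now 1)
Step 9: +1 fires, +1 burnt (F count now 1)
Step 10: +1 fires, +1 burnt (F count now 1)
Step 11: +0 fires, +1 burnt (F count now 0)
Fire out after step 11
Initially T: 25, now '.': 35
Total burnt (originally-T cells now '.'): 24

Answer: 24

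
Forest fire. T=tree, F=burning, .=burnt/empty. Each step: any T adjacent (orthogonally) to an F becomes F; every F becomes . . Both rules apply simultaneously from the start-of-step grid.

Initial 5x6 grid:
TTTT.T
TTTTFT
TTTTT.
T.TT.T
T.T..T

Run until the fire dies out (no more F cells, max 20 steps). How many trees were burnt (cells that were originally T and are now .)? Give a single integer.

Step 1: +3 fires, +1 burnt (F count now 3)
Step 2: +4 fires, +3 burnt (F count now 4)
Step 3: +4 fires, +4 burnt (F count now 4)
Step 4: +4 fires, +4 burnt (F count now 4)
Step 5: +3 fires, +4 burnt (F count now 3)
Step 6: +1 fires, +3 burnt (F count now 1)
Step 7: +1 fires, +1 burnt (F count now 1)
Step 8: +0 fires, +1 burnt (F count now 0)
Fire out after step 8
Initially T: 22, now '.': 28
Total burnt (originally-T cells now '.'): 20

Answer: 20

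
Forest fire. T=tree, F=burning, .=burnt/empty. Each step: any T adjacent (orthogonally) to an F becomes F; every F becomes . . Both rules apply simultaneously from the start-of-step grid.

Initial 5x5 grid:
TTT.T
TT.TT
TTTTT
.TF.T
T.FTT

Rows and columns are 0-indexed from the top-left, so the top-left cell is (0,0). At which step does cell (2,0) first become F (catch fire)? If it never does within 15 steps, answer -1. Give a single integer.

Step 1: cell (2,0)='T' (+3 fires, +2 burnt)
Step 2: cell (2,0)='T' (+3 fires, +3 burnt)
Step 3: cell (2,0)='F' (+5 fires, +3 burnt)
  -> target ignites at step 3
Step 4: cell (2,0)='.' (+3 fires, +5 burnt)
Step 5: cell (2,0)='.' (+3 fires, +3 burnt)
Step 6: cell (2,0)='.' (+0 fires, +3 burnt)
  fire out at step 6

3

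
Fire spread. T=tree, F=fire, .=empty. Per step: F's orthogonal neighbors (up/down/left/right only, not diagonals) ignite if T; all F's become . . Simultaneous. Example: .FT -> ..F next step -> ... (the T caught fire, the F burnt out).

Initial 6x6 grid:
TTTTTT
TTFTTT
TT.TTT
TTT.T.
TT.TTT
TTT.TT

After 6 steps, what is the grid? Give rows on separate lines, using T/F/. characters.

Step 1: 3 trees catch fire, 1 burn out
  TTFTTT
  TF.FTT
  TT.TTT
  TTT.T.
  TT.TTT
  TTT.TT
Step 2: 6 trees catch fire, 3 burn out
  TF.FTT
  F...FT
  TF.FTT
  TTT.T.
  TT.TTT
  TTT.TT
Step 3: 6 trees catch fire, 6 burn out
  F...FT
  .....F
  F...FT
  TFT.T.
  TT.TTT
  TTT.TT
Step 4: 6 trees catch fire, 6 burn out
  .....F
  ......
  .....F
  F.F.F.
  TF.TTT
  TTT.TT
Step 5: 3 trees catch fire, 6 burn out
  ......
  ......
  ......
  ......
  F..TFT
  TFT.TT
Step 6: 5 trees catch fire, 3 burn out
  ......
  ......
  ......
  ......
  ...F.F
  F.F.FT

......
......
......
......
...F.F
F.F.FT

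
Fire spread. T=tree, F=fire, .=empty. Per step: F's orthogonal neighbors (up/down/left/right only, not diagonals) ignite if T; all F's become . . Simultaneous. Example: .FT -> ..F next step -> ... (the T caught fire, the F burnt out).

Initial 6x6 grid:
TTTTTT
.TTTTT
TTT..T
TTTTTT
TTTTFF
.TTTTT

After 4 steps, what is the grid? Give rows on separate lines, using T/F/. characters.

Step 1: 5 trees catch fire, 2 burn out
  TTTTTT
  .TTTTT
  TTT..T
  TTTTFF
  TTTF..
  .TTTFF
Step 2: 4 trees catch fire, 5 burn out
  TTTTTT
  .TTTTT
  TTT..F
  TTTF..
  TTF...
  .TTF..
Step 3: 4 trees catch fire, 4 burn out
  TTTTTT
  .TTTTF
  TTT...
  TTF...
  TF....
  .TF...
Step 4: 6 trees catch fire, 4 burn out
  TTTTTF
  .TTTF.
  TTF...
  TF....
  F.....
  .F....

TTTTTF
.TTTF.
TTF...
TF....
F.....
.F....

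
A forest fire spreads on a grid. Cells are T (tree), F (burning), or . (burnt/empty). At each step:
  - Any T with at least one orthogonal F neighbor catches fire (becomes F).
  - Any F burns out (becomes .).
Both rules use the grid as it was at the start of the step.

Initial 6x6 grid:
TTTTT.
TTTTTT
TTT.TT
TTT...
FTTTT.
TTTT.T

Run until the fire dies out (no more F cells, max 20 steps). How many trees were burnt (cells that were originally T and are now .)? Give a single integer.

Answer: 27

Derivation:
Step 1: +3 fires, +1 burnt (F count now 3)
Step 2: +4 fires, +3 burnt (F count now 4)
Step 3: +5 fires, +4 burnt (F count now 5)
Step 4: +5 fires, +5 burnt (F count now 5)
Step 5: +2 fires, +5 burnt (F count now 2)
Step 6: +2 fires, +2 burnt (F count now 2)
Step 7: +2 fires, +2 burnt (F count now 2)
Step 8: +3 fires, +2 burnt (F count now 3)
Step 9: +1 fires, +3 burnt (F count now 1)
Step 10: +0 fires, +1 burnt (F count now 0)
Fire out after step 10
Initially T: 28, now '.': 35
Total burnt (originally-T cells now '.'): 27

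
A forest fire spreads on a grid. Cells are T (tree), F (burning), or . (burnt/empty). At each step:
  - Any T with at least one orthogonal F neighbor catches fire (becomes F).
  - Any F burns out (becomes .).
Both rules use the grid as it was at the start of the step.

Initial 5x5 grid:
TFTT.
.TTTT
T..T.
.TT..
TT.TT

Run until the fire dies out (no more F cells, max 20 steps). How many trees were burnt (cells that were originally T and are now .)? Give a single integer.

Answer: 8

Derivation:
Step 1: +3 fires, +1 burnt (F count now 3)
Step 2: +2 fires, +3 burnt (F count now 2)
Step 3: +1 fires, +2 burnt (F count now 1)
Step 4: +2 fires, +1 burnt (F count now 2)
Step 5: +0 fires, +2 burnt (F count now 0)
Fire out after step 5
Initially T: 15, now '.': 18
Total burnt (originally-T cells now '.'): 8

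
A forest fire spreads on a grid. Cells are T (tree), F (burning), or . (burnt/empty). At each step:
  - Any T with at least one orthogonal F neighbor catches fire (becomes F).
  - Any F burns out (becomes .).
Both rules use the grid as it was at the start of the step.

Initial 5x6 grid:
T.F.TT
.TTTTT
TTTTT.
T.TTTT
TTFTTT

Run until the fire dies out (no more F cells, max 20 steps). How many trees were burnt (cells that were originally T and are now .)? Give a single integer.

Answer: 22

Derivation:
Step 1: +4 fires, +2 burnt (F count now 4)
Step 2: +6 fires, +4 burnt (F count now 6)
Step 3: +6 fires, +6 burnt (F count now 6)
Step 4: +5 fires, +6 burnt (F count now 5)
Step 5: +1 fires, +5 burnt (F count now 1)
Step 6: +0 fires, +1 burnt (F count now 0)
Fire out after step 6
Initially T: 23, now '.': 29
Total burnt (originally-T cells now '.'): 22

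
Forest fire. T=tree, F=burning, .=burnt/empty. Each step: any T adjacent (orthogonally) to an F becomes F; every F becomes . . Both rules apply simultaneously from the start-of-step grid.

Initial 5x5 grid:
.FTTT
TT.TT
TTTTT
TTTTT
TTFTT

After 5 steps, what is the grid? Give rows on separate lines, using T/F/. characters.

Step 1: 5 trees catch fire, 2 burn out
  ..FTT
  TF.TT
  TTTTT
  TTFTT
  TF.FT
Step 2: 8 trees catch fire, 5 burn out
  ...FT
  F..TT
  TFFTT
  TF.FT
  F...F
Step 3: 6 trees catch fire, 8 burn out
  ....F
  ...FT
  F..FT
  F...F
  .....
Step 4: 2 trees catch fire, 6 burn out
  .....
  ....F
  ....F
  .....
  .....
Step 5: 0 trees catch fire, 2 burn out
  .....
  .....
  .....
  .....
  .....

.....
.....
.....
.....
.....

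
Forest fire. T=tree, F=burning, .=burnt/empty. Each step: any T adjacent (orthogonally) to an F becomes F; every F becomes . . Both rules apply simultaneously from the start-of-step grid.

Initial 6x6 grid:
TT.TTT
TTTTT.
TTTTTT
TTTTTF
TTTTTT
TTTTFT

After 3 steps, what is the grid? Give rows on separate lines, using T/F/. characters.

Step 1: 6 trees catch fire, 2 burn out
  TT.TTT
  TTTTT.
  TTTTTF
  TTTTF.
  TTTTFF
  TTTF.F
Step 2: 4 trees catch fire, 6 burn out
  TT.TTT
  TTTTT.
  TTTTF.
  TTTF..
  TTTF..
  TTF...
Step 3: 5 trees catch fire, 4 burn out
  TT.TTT
  TTTTF.
  TTTF..
  TTF...
  TTF...
  TF....

TT.TTT
TTTTF.
TTTF..
TTF...
TTF...
TF....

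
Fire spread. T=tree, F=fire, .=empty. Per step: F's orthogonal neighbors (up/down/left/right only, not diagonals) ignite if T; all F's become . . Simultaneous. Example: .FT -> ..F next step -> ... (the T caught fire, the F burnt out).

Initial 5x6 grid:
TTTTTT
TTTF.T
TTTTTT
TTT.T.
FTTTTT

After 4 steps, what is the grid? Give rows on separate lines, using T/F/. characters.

Step 1: 5 trees catch fire, 2 burn out
  TTTFTT
  TTF..T
  TTTFTT
  FTT.T.
  .FTTTT
Step 2: 8 trees catch fire, 5 burn out
  TTF.FT
  TF...T
  FTF.FT
  .FT.T.
  ..FTTT
Step 3: 8 trees catch fire, 8 burn out
  TF...F
  F....T
  .F...F
  ..F.F.
  ...FTT
Step 4: 3 trees catch fire, 8 burn out
  F.....
  .....F
  ......
  ......
  ....FT

F.....
.....F
......
......
....FT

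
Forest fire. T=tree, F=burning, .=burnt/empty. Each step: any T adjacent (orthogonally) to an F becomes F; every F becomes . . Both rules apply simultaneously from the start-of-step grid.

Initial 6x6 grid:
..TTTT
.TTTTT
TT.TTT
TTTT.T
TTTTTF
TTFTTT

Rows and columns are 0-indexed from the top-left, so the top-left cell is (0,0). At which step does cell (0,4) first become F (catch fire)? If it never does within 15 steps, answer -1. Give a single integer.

Step 1: cell (0,4)='T' (+6 fires, +2 burnt)
Step 2: cell (0,4)='T' (+6 fires, +6 burnt)
Step 3: cell (0,4)='T' (+5 fires, +6 burnt)
Step 4: cell (0,4)='T' (+5 fires, +5 burnt)
Step 5: cell (0,4)='F' (+4 fires, +5 burnt)
  -> target ignites at step 5
Step 6: cell (0,4)='.' (+2 fires, +4 burnt)
Step 7: cell (0,4)='.' (+1 fires, +2 burnt)
Step 8: cell (0,4)='.' (+0 fires, +1 burnt)
  fire out at step 8

5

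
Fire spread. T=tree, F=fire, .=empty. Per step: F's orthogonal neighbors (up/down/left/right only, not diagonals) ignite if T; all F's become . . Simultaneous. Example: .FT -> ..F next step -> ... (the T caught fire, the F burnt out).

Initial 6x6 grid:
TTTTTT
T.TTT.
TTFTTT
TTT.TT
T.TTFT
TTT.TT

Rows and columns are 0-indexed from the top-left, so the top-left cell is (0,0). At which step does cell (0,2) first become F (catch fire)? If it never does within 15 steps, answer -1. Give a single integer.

Step 1: cell (0,2)='T' (+8 fires, +2 burnt)
Step 2: cell (0,2)='F' (+8 fires, +8 burnt)
  -> target ignites at step 2
Step 3: cell (0,2)='.' (+7 fires, +8 burnt)
Step 4: cell (0,2)='.' (+4 fires, +7 burnt)
Step 5: cell (0,2)='.' (+2 fires, +4 burnt)
Step 6: cell (0,2)='.' (+0 fires, +2 burnt)
  fire out at step 6

2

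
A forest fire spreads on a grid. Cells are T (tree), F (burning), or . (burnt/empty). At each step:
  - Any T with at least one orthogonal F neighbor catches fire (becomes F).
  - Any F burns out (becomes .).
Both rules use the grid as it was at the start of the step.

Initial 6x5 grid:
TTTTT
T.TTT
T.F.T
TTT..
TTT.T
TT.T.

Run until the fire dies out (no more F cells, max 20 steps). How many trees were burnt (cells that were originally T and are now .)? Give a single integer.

Answer: 19

Derivation:
Step 1: +2 fires, +1 burnt (F count now 2)
Step 2: +4 fires, +2 burnt (F count now 4)
Step 3: +5 fires, +4 burnt (F count now 5)
Step 4: +6 fires, +5 burnt (F count now 6)
Step 5: +2 fires, +6 burnt (F count now 2)
Step 6: +0 fires, +2 burnt (F count now 0)
Fire out after step 6
Initially T: 21, now '.': 28
Total burnt (originally-T cells now '.'): 19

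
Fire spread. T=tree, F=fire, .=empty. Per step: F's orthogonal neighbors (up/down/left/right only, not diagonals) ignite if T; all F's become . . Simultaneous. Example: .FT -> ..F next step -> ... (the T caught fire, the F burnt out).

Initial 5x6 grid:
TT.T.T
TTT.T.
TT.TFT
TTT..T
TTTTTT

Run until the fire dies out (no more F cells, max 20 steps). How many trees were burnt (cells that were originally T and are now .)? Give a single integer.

Answer: 20

Derivation:
Step 1: +3 fires, +1 burnt (F count now 3)
Step 2: +1 fires, +3 burnt (F count now 1)
Step 3: +1 fires, +1 burnt (F count now 1)
Step 4: +1 fires, +1 burnt (F count now 1)
Step 5: +1 fires, +1 burnt (F count now 1)
Step 6: +1 fires, +1 burnt (F count now 1)
Step 7: +2 fires, +1 burnt (F count now 2)
Step 8: +2 fires, +2 burnt (F count now 2)
Step 9: +2 fires, +2 burnt (F count now 2)
Step 10: +2 fires, +2 burnt (F count now 2)
Step 11: +3 fires, +2 burnt (F count now 3)
Step 12: +1 fires, +3 burnt (F count now 1)
Step 13: +0 fires, +1 burnt (F count now 0)
Fire out after step 13
Initially T: 22, now '.': 28
Total burnt (originally-T cells now '.'): 20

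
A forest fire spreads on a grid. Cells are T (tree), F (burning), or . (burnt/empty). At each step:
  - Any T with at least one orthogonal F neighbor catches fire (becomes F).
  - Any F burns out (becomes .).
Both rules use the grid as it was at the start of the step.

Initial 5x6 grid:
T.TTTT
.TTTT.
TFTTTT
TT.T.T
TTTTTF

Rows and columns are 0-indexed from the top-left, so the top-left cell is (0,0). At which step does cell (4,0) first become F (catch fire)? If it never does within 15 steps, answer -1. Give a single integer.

Step 1: cell (4,0)='T' (+6 fires, +2 burnt)
Step 2: cell (4,0)='T' (+6 fires, +6 burnt)
Step 3: cell (4,0)='F' (+6 fires, +6 burnt)
  -> target ignites at step 3
Step 4: cell (4,0)='.' (+2 fires, +6 burnt)
Step 5: cell (4,0)='.' (+1 fires, +2 burnt)
Step 6: cell (4,0)='.' (+1 fires, +1 burnt)
Step 7: cell (4,0)='.' (+0 fires, +1 burnt)
  fire out at step 7

3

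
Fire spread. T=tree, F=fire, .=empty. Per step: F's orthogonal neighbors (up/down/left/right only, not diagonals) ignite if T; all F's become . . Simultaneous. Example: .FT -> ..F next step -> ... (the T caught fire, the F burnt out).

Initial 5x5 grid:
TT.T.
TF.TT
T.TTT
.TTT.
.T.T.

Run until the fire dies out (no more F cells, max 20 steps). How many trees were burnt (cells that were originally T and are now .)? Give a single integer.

Step 1: +2 fires, +1 burnt (F count now 2)
Step 2: +2 fires, +2 burnt (F count now 2)
Step 3: +0 fires, +2 burnt (F count now 0)
Fire out after step 3
Initially T: 15, now '.': 14
Total burnt (originally-T cells now '.'): 4

Answer: 4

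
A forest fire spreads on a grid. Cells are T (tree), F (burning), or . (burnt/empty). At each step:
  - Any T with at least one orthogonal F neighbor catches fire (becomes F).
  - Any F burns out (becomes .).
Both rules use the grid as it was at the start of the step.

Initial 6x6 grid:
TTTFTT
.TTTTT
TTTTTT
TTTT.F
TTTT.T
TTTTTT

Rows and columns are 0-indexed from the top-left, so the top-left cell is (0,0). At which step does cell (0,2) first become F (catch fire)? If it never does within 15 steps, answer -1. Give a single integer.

Step 1: cell (0,2)='F' (+5 fires, +2 burnt)
  -> target ignites at step 1
Step 2: cell (0,2)='.' (+8 fires, +5 burnt)
Step 3: cell (0,2)='.' (+5 fires, +8 burnt)
Step 4: cell (0,2)='.' (+4 fires, +5 burnt)
Step 5: cell (0,2)='.' (+4 fires, +4 burnt)
Step 6: cell (0,2)='.' (+3 fires, +4 burnt)
Step 7: cell (0,2)='.' (+2 fires, +3 burnt)
Step 8: cell (0,2)='.' (+0 fires, +2 burnt)
  fire out at step 8

1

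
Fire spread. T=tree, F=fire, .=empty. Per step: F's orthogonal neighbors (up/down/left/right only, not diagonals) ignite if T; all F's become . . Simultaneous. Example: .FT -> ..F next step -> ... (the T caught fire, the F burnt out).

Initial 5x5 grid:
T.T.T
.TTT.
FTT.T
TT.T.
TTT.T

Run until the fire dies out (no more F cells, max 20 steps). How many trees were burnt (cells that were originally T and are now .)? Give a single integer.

Step 1: +2 fires, +1 burnt (F count now 2)
Step 2: +4 fires, +2 burnt (F count now 4)
Step 3: +2 fires, +4 burnt (F count now 2)
Step 4: +3 fires, +2 burnt (F count now 3)
Step 5: +0 fires, +3 burnt (F count now 0)
Fire out after step 5
Initially T: 16, now '.': 20
Total burnt (originally-T cells now '.'): 11

Answer: 11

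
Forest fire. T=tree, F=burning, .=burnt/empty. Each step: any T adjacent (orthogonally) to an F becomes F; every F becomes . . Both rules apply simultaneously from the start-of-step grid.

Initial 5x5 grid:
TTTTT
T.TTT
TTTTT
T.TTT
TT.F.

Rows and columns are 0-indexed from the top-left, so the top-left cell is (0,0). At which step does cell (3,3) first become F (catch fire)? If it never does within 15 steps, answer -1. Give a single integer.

Step 1: cell (3,3)='F' (+1 fires, +1 burnt)
  -> target ignites at step 1
Step 2: cell (3,3)='.' (+3 fires, +1 burnt)
Step 3: cell (3,3)='.' (+3 fires, +3 burnt)
Step 4: cell (3,3)='.' (+4 fires, +3 burnt)
Step 5: cell (3,3)='.' (+3 fires, +4 burnt)
Step 6: cell (3,3)='.' (+3 fires, +3 burnt)
Step 7: cell (3,3)='.' (+2 fires, +3 burnt)
Step 8: cell (3,3)='.' (+1 fires, +2 burnt)
Step 9: cell (3,3)='.' (+0 fires, +1 burnt)
  fire out at step 9

1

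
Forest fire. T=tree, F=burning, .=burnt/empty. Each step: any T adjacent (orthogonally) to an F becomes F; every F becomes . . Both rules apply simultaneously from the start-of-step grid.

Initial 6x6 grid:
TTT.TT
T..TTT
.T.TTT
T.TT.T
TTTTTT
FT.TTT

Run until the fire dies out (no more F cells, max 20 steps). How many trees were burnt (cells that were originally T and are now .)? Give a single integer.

Answer: 22

Derivation:
Step 1: +2 fires, +1 burnt (F count now 2)
Step 2: +2 fires, +2 burnt (F count now 2)
Step 3: +1 fires, +2 burnt (F count now 1)
Step 4: +2 fires, +1 burnt (F count now 2)
Step 5: +3 fires, +2 burnt (F count now 3)
Step 6: +3 fires, +3 burnt (F count now 3)
Step 7: +4 fires, +3 burnt (F count now 4)
Step 8: +2 fires, +4 burnt (F count now 2)
Step 9: +2 fires, +2 burnt (F count now 2)
Step 10: +1 fires, +2 burnt (F count now 1)
Step 11: +0 fires, +1 burnt (F count now 0)
Fire out after step 11
Initially T: 27, now '.': 31
Total burnt (originally-T cells now '.'): 22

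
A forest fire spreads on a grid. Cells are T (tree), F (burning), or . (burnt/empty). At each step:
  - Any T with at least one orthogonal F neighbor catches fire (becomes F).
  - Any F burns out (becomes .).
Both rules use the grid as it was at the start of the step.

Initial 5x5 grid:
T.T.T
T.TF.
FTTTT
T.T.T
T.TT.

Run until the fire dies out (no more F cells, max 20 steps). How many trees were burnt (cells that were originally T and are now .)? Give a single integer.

Answer: 14

Derivation:
Step 1: +5 fires, +2 burnt (F count now 5)
Step 2: +5 fires, +5 burnt (F count now 5)
Step 3: +2 fires, +5 burnt (F count now 2)
Step 4: +1 fires, +2 burnt (F count now 1)
Step 5: +1 fires, +1 burnt (F count now 1)
Step 6: +0 fires, +1 burnt (F count now 0)
Fire out after step 6
Initially T: 15, now '.': 24
Total burnt (originally-T cells now '.'): 14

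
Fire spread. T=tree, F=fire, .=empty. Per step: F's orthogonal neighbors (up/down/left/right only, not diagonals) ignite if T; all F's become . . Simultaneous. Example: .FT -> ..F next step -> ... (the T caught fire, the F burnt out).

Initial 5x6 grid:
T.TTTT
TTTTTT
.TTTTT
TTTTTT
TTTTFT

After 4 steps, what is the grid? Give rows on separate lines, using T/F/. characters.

Step 1: 3 trees catch fire, 1 burn out
  T.TTTT
  TTTTTT
  .TTTTT
  TTTTFT
  TTTF.F
Step 2: 4 trees catch fire, 3 burn out
  T.TTTT
  TTTTTT
  .TTTFT
  TTTF.F
  TTF...
Step 3: 5 trees catch fire, 4 burn out
  T.TTTT
  TTTTFT
  .TTF.F
  TTF...
  TF....
Step 4: 6 trees catch fire, 5 burn out
  T.TTFT
  TTTF.F
  .TF...
  TF....
  F.....

T.TTFT
TTTF.F
.TF...
TF....
F.....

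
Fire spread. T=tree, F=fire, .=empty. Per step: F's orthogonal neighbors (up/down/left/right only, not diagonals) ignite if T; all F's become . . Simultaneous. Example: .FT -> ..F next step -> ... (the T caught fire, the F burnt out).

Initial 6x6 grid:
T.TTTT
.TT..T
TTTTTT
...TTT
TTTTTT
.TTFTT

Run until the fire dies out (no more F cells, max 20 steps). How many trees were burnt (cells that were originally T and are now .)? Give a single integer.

Answer: 26

Derivation:
Step 1: +3 fires, +1 burnt (F count now 3)
Step 2: +5 fires, +3 burnt (F count now 5)
Step 3: +4 fires, +5 burnt (F count now 4)
Step 4: +4 fires, +4 burnt (F count now 4)
Step 5: +3 fires, +4 burnt (F count now 3)
Step 6: +4 fires, +3 burnt (F count now 4)
Step 7: +2 fires, +4 burnt (F count now 2)
Step 8: +1 fires, +2 burnt (F count now 1)
Step 9: +0 fires, +1 burnt (F count now 0)
Fire out after step 9
Initially T: 27, now '.': 35
Total burnt (originally-T cells now '.'): 26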